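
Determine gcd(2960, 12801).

1

gcd(12801, 2960):
  12801 = 4·2960 + 961
  2960 = 3·961 + 77
  961 = 12·77 + 37
  77 = 2·37 + 3
  37 = 12·3 + 1
  3 = 3·1
so gcd(12801, 2960) = 1.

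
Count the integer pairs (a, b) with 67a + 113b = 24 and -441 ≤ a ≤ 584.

gcd(113, 67) = 1  (113 = 1·67 + 46, 67 = 1·46 + 21, 46 = 2·21 + 4, 21 = 5·4 + 1, 4 = 4·1).
Back-substituting, 67·(27) + 113·(-16) = 1.
Scale by 24: particular solution (648, -384); reduce a mod 113: (83, -49).
General solution: a = 83 + 113t, b = -49 - 67t for integer t.
-441 ≤ 83 + 113t ≤ 584 gives t ∈ [-4, 4], which is 9 values.

9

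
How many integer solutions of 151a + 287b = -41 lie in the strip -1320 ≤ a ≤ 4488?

20

gcd(287, 151):
  287 = 1·151 + 136
  151 = 1·136 + 15
  136 = 9·15 + 1
  15 = 15·1
so gcd(287, 151) = 1.
Back-substitute for Bézout coefficients:
  1 = 136 - 9·15
  ... = 151·(-19) + 287·(10)
Scale by -41: particular solution (779, -410); reduce a mod 287: (205, -108).
General solution: a = 205 + 287t, b = -108 - 151t for integer t.
-1320 ≤ 205 + 287t ≤ 4488 gives t ∈ [-5, 14], which is 20 values.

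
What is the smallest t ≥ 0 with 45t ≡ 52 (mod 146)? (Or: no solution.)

gcd(146, 45) = 1  (146 = 3*45 + 11, 45 = 4*11 + 1, 11 = 11*1).
1 divides 52, so solutions exist.
Back-substituting, 45*(13) + 146*(-4) = 1.
So 45*(13) ≡ 1 (mod 146); multiply by 52: t ≡ 676 (mod 146).
Smallest nonnegative: t = 676 mod 146 = 92.

92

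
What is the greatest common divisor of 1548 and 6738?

gcd(6738, 1548):
  6738 = 4·1548 + 546
  1548 = 2·546 + 456
  546 = 1·456 + 90
  456 = 5·90 + 6
  90 = 15·6
so gcd(6738, 1548) = 6.

6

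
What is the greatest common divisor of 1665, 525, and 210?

gcd(1665, 525) = 15  (1665 = 3·525 + 90, 525 = 5·90 + 75, 90 = 1·75 + 15, 75 = 5·15).
gcd(15, 210) = 15.

15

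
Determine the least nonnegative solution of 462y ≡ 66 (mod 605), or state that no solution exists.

gcd(605, 462):
  605 = 1×462 + 143
  462 = 3×143 + 33
  143 = 4×33 + 11
  33 = 3×11
so gcd(605, 462) = 11.
11 divides 66, so solutions exist.
Back-substitute for Bézout coefficients:
  11 = 143 - 4×33
  ... = 462×(-17) + 605×(13)
So 462×(-17) ≡ 11 (mod 605); multiply by 6: y ≡ -102 (mod 55).
Smallest nonnegative: y = -102 mod 55 = 8.

8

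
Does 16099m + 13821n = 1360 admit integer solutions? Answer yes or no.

yes

gcd(16099, 13821):
  16099 = 1*13821 + 2278
  13821 = 6*2278 + 153
  2278 = 14*153 + 136
  153 = 1*136 + 17
  136 = 8*17
so gcd(16099, 13821) = 17.
17 divides 1360, so integer solutions exist.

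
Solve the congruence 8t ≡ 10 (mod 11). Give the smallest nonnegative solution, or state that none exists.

gcd(11, 8):
  11 = 1×8 + 3
  8 = 2×3 + 2
  3 = 1×2 + 1
  2 = 2×1
so gcd(11, 8) = 1.
1 divides 10, so solutions exist.
Back-substitute for Bézout coefficients:
  1 = 3 - 1×2
  ... = 8×(-4) + 11×(3)
So 8×(-4) ≡ 1 (mod 11); multiply by 10: t ≡ -40 (mod 11).
Smallest nonnegative: t = -40 mod 11 = 4.

4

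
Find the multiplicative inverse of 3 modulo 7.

gcd(7, 3):
  7 = 2·3 + 1
  3 = 3·1
so gcd(7, 3) = 1.
Back-substitute for Bézout coefficients:
  1 = 7 - 2·3
  ... = 3·(-2) + 7·(1)
So 3·-2 ≡ 1 (mod 7), and -2 mod 7 = 5.

5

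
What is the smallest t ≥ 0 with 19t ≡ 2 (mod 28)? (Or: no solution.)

gcd(28, 19):
  28 = 1·19 + 9
  19 = 2·9 + 1
  9 = 9·1
so gcd(28, 19) = 1.
1 divides 2, so solutions exist.
Back-substitute for Bézout coefficients:
  1 = 19 - 2·9
  ... = 19·(3) + 28·(-2)
So 19·(3) ≡ 1 (mod 28); multiply by 2: t ≡ 6 (mod 28).
Smallest nonnegative: t = 6 mod 28 = 6.

6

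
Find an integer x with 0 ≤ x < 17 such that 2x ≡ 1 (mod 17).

9

gcd(17, 2) = 1  (17 = 8×2 + 1, 2 = 2×1).
Back-substituting, 2×(-8) + 17×(1) = 1.
So 2×-8 ≡ 1 (mod 17), and -8 mod 17 = 9.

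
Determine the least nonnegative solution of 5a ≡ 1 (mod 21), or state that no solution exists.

gcd(21, 5):
  21 = 4*5 + 1
  5 = 5*1
so gcd(21, 5) = 1.
1 divides 1, so solutions exist.
Back-substitute for Bézout coefficients:
  1 = 21 - 4*5
  ... = 5*(-4) + 21*(1)
So 5*(-4) ≡ 1 (mod 21); multiply by 1: a ≡ -4 (mod 21).
Smallest nonnegative: a = -4 mod 21 = 17.

17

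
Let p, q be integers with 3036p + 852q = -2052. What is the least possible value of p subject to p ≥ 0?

33

gcd(3036, 852) = 12  (3036 = 3×852 + 480, 852 = 1×480 + 372, 480 = 1×372 + 108, 372 = 3×108 + 48, 108 = 2×48 + 12, 48 = 4×12).
12 divides -2052, so solutions exist.
Back-substituting, 3036×(16) + 852×(-57) = 12.
Scale by -2052/12 = -171: (p₀, q₀) = (-2736, 9747).
General solution: p = -2736 + 71t, q = 9747 - 253t for integer t.
p ≥ 0: smallest is -2736 mod 71 = 33 (at t = 39), with q = -120.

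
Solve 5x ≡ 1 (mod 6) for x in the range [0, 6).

5

gcd(6, 5) = 1.
By Bézout, 5×(-1) + 6×(1) = 1.
So 5×-1 ≡ 1 (mod 6), and -1 mod 6 = 5.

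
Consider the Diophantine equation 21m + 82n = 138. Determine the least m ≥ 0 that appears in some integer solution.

gcd(82, 21):
  82 = 3·21 + 19
  21 = 1·19 + 2
  19 = 9·2 + 1
  2 = 2·1
so gcd(82, 21) = 1.
1 divides 138, so solutions exist.
Back-substitute for Bézout coefficients:
  1 = 19 - 9·2
  ... = 21·(-39) + 82·(10)
Scale by 138/1 = 138: (m₀, n₀) = (-5382, 1380).
General solution: m = -5382 + 82t, n = 1380 - 21t for integer t.
m ≥ 0: smallest is -5382 mod 82 = 30 (at t = 66), with n = -6.

30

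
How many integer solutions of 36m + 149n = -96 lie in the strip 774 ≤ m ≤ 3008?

gcd(149, 36):
  149 = 4*36 + 5
  36 = 7*5 + 1
  5 = 5*1
so gcd(149, 36) = 1.
Back-substitute for Bézout coefficients:
  1 = 36 - 7*5
  ... = 36*(29) + 149*(-7)
Scale by -96: particular solution (-2784, 672); reduce m mod 149: (47, -12).
General solution: m = 47 + 149t, n = -12 - 36t for integer t.
774 ≤ 47 + 149t ≤ 3008 gives t ∈ [5, 19], which is 15 values.

15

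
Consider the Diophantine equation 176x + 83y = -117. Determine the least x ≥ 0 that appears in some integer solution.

gcd(176, 83) = 1  (176 = 2·83 + 10, 83 = 8·10 + 3, 10 = 3·3 + 1, 3 = 3·1).
1 divides -117, so solutions exist.
Back-substituting, 176·(25) + 83·(-53) = 1.
Scale by -117/1 = -117: (x₀, y₀) = (-2925, 6201).
General solution: x = -2925 + 83t, y = 6201 - 176t for integer t.
x ≥ 0: smallest is -2925 mod 83 = 63 (at t = 36), with y = -135.

63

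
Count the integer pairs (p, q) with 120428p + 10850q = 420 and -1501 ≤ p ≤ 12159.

17

gcd(120428, 10850) = 14  (120428 = 11*10850 + 1078, 10850 = 10*1078 + 70, 1078 = 15*70 + 28, 70 = 2*28 + 14, 28 = 2*14).
Back-substituting, 120428*(-312) + 10850*(3463) = 14.
Scale by 30: particular solution (-9360, 103890); reduce p mod 775: (715, -7936).
General solution: p = 715 + 775t, q = -7936 - 8602t for integer t.
-1501 ≤ 715 + 775t ≤ 12159 gives t ∈ [-2, 14], which is 17 values.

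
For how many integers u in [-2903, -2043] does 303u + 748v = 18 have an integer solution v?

1

gcd(748, 303) = 1  (748 = 2×303 + 142, 303 = 2×142 + 19, 142 = 7×19 + 9, 19 = 2×9 + 1, 9 = 9×1).
Back-substituting, 303×(79) + 748×(-32) = 1.
Scale by 18: particular solution (1422, -576); reduce u mod 748: (674, -273).
General solution: u = 674 + 748t, v = -273 - 303t for integer t.
-2903 ≤ 674 + 748t ≤ -2043 gives t ∈ [-4, -4], which is 1 value.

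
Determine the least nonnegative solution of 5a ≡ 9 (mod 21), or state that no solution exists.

6

gcd(21, 5) = 1  (21 = 4*5 + 1, 5 = 5*1).
1 divides 9, so solutions exist.
Back-substituting, 5*(-4) + 21*(1) = 1.
So 5*(-4) ≡ 1 (mod 21); multiply by 9: a ≡ -36 (mod 21).
Smallest nonnegative: a = -36 mod 21 = 6.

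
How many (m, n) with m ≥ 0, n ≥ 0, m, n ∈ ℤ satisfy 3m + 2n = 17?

gcd(3, 2):
  3 = 1*2 + 1
  2 = 2*1
so gcd(3, 2) = 1.
Back-substitute for Bézout coefficients:
  1 = 3 - 1*2
  ... = 3*(1) + 2*(-1)
Scale by 17: one solution is (17, -17). Reduce m mod 2: (1, 7).
General: m = 1 + 2t, n = 7 - 3t.
m ≥ 0 ⇒ t ≥ 0; n ≥ 0 ⇒ t ≤ 2. So t ∈ [0, 2]: 3 solutions.

3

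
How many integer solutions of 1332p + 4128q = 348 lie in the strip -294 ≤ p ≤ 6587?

gcd(4128, 1332) = 12.
By Bézout, 1332·(31) + 4128·(-10) = 12.
Particular solution: (211, -68).
General solution: p = 211 + 344t, q = -68 - 111t for integer t.
-294 ≤ 211 + 344t ≤ 6587 gives t ∈ [-1, 18], which is 20 values.

20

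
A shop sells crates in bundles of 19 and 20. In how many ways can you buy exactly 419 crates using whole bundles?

2

Need nonnegative integers with 19j + 20k = 419.
gcd(19, 20) = 1, and 19·(-1) + 20·(1) = 1.
So (j₀, k₀) = (-419, 419); general j = -419 + 20t, k = 419 - 19t.
j ≥ 0 ⇒ t ≥ 21; k ≥ 0 ⇒ t ≤ 22. That's 2 values of t.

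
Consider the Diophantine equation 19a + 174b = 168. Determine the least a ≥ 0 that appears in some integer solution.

18

gcd(174, 19) = 1.
1 divides 168, so solutions exist.
By Bézout, 19*(55) + 174*(-6) = 1.
Scale by 168/1 = 168: (a₀, b₀) = (9240, -1008).
General solution: a = 9240 + 174t, b = -1008 - 19t for integer t.
a ≥ 0: smallest is 9240 mod 174 = 18 (at t = -53), with b = -1.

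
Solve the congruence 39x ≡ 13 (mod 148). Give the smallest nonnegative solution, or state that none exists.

99

gcd(148, 39):
  148 = 3×39 + 31
  39 = 1×31 + 8
  31 = 3×8 + 7
  8 = 1×7 + 1
  7 = 7×1
so gcd(148, 39) = 1.
1 divides 13, so solutions exist.
Back-substitute for Bézout coefficients:
  1 = 8 - 1×7
  ... = 39×(19) + 148×(-5)
So 39×(19) ≡ 1 (mod 148); multiply by 13: x ≡ 247 (mod 148).
Smallest nonnegative: x = 247 mod 148 = 99.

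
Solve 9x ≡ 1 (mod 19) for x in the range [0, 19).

17

gcd(19, 9) = 1.
By Bézout, 9·(-2) + 19·(1) = 1.
So 9·-2 ≡ 1 (mod 19), and -2 mod 19 = 17.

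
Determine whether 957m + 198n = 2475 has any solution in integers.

yes

gcd(957, 198) = 33  (957 = 4×198 + 165, 198 = 1×165 + 33, 165 = 5×33).
33 divides 2475, so integer solutions exist.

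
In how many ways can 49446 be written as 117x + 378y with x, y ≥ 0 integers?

10

gcd(378, 117) = 9  (378 = 3*117 + 27, 117 = 4*27 + 9, 27 = 3*9).
Back-substituting, 117*(13) + 378*(-4) = 9.
Scale by 5494: one solution is (71422, -21976). Reduce x mod 42: (22, 124).
General: x = 22 + 42t, y = 124 - 13t.
x ≥ 0 ⇒ t ≥ 0; y ≥ 0 ⇒ t ≤ 9. So t ∈ [0, 9]: 10 solutions.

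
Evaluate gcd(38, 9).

gcd(38, 9) = 1  (38 = 4*9 + 2, 9 = 4*2 + 1, 2 = 2*1).

1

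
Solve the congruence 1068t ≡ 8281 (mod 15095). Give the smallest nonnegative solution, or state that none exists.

gcd(15095, 1068) = 1.
1 divides 8281, so solutions exist.
By Bézout, 1068*(-3378) + 15095*(239) = 1.
So 1068*(-3378) ≡ 1 (mod 15095); multiply by 8281: t ≡ -27973218 (mod 15095).
Smallest nonnegative: t = -27973218 mod 15095 = 12912.

12912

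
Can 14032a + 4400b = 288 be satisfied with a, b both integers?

gcd(14032, 4400) = 16  (14032 = 3×4400 + 832, 4400 = 5×832 + 240, 832 = 3×240 + 112, 240 = 2×112 + 16, 112 = 7×16).
16 divides 288, so integer solutions exist.

yes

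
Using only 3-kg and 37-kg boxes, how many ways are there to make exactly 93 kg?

1

Need nonnegative integers with 3j + 37k = 93.
gcd(3, 37) = 1, and 3·(-12) + 37·(1) = 1.
So (j₀, k₀) = (-1116, 93); general j = -1116 + 37t, k = 93 - 3t.
j ≥ 0 ⇒ t ≥ 31; k ≥ 0 ⇒ t ≤ 31. That's 1 value of t.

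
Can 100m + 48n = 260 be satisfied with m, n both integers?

yes

gcd(100, 48):
  100 = 2*48 + 4
  48 = 12*4
so gcd(100, 48) = 4.
4 divides 260, so integer solutions exist.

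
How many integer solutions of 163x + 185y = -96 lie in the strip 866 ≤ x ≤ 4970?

gcd(185, 163) = 1.
By Bézout, 163×(42) + 185×(-37) = 1.
Particular solution: (38, -34).
General solution: x = 38 + 185t, y = -34 - 163t for integer t.
866 ≤ 38 + 185t ≤ 4970 gives t ∈ [5, 26], which is 22 values.

22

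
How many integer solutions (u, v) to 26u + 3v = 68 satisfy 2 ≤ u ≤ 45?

14

gcd(26, 3) = 1.
By Bézout, 26×(-1) + 3×(9) = 1.
Particular solution: (1, 14).
General solution: u = 1 + 3t, v = 14 - 26t for integer t.
2 ≤ 1 + 3t ≤ 45 gives t ∈ [1, 14], which is 14 values.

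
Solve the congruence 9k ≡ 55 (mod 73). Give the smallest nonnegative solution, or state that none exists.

71

gcd(73, 9) = 1  (73 = 8×9 + 1, 9 = 9×1).
1 divides 55, so solutions exist.
Back-substituting, 9×(-8) + 73×(1) = 1.
So 9×(-8) ≡ 1 (mod 73); multiply by 55: k ≡ -440 (mod 73).
Smallest nonnegative: k = -440 mod 73 = 71.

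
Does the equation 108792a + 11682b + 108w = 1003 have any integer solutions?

no

gcd(108792, 11682) = 18.
gcd(18, 108) = 18.
18 does not divide 1003 (remainder 13), so no integer solutions.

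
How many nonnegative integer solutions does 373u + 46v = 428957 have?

25

gcd(373, 46) = 1.
By Bézout, 373×(-9) + 46×(73) = 1.
One solution: (29, 9090).
General: u = 29 + 46t, v = 9090 - 373t.
u ≥ 0 ⇒ t ≥ 0; v ≥ 0 ⇒ t ≤ 24. So t ∈ [0, 24]: 25 solutions.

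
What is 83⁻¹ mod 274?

241

gcd(274, 83):
  274 = 3×83 + 25
  83 = 3×25 + 8
  25 = 3×8 + 1
  8 = 8×1
so gcd(274, 83) = 1.
Back-substitute for Bézout coefficients:
  1 = 25 - 3×8
  ... = 83×(-33) + 274×(10)
So 83×-33 ≡ 1 (mod 274), and -33 mod 274 = 241.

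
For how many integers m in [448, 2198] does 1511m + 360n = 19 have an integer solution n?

5

gcd(1511, 360):
  1511 = 4×360 + 71
  360 = 5×71 + 5
  71 = 14×5 + 1
  5 = 5×1
so gcd(1511, 360) = 1.
Back-substitute for Bézout coefficients:
  1 = 71 - 14×5
  ... = 1511×(71) + 360×(-298)
Scale by 19: particular solution (1349, -5662); reduce m mod 360: (269, -1129).
General solution: m = 269 + 360t, n = -1129 - 1511t for integer t.
448 ≤ 269 + 360t ≤ 2198 gives t ∈ [1, 5], which is 5 values.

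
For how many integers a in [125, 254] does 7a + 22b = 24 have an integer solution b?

6

gcd(22, 7) = 1.
By Bézout, 7*(-3) + 22*(1) = 1.
Particular solution: (16, -4).
General solution: a = 16 + 22t, b = -4 - 7t for integer t.
125 ≤ 16 + 22t ≤ 254 gives t ∈ [5, 10], which is 6 values.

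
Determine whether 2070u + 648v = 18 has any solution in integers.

gcd(2070, 648) = 18  (2070 = 3×648 + 126, 648 = 5×126 + 18, 126 = 7×18).
18 divides 18, so integer solutions exist.

yes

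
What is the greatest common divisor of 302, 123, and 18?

gcd(302, 123) = 1  (302 = 2*123 + 56, 123 = 2*56 + 11, 56 = 5*11 + 1, 11 = 11*1).
gcd(1, 18) = 1.

1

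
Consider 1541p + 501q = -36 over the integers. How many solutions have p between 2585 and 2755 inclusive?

gcd(1541, 501) = 1.
By Bézout, 1541·(-145) + 501·(446) = 1.
Particular solution: (210, -646).
General solution: p = 210 + 501t, q = -646 - 1541t for integer t.
2585 ≤ 210 + 501t ≤ 2755 gives t ∈ [5, 5], which is 1 value.

1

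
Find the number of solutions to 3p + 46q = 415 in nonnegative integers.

3

gcd(46, 3) = 1.
By Bézout, 3×(-15) + 46×(1) = 1.
One solution: (31, 7).
General: p = 31 + 46t, q = 7 - 3t.
p ≥ 0 ⇒ t ≥ 0; q ≥ 0 ⇒ t ≤ 2. So t ∈ [0, 2]: 3 solutions.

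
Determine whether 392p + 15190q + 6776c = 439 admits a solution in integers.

no

gcd(15190, 392) = 98  (15190 = 38×392 + 294, 392 = 1×294 + 98, 294 = 3×98).
gcd(98, 6776) = 14.
14 does not divide 439 (remainder 5), so no integer solutions.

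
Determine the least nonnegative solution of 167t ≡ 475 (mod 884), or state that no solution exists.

gcd(884, 167) = 1  (884 = 5·167 + 49, 167 = 3·49 + 20, 49 = 2·20 + 9, 20 = 2·9 + 2, 9 = 4·2 + 1, 2 = 2·1).
1 divides 475, so solutions exist.
Back-substituting, 167·(-397) + 884·(75) = 1.
So 167·(-397) ≡ 1 (mod 884); multiply by 475: t ≡ -188575 (mod 884).
Smallest nonnegative: t = -188575 mod 884 = 601.

601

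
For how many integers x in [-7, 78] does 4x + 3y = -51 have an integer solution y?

gcd(4, 3):
  4 = 1×3 + 1
  3 = 3×1
so gcd(4, 3) = 1.
Back-substitute for Bézout coefficients:
  1 = 4 - 1×3
  ... = 4×(1) + 3×(-1)
Scale by -51: particular solution (-51, 51); reduce x mod 3: (0, -17).
General solution: x = 0 + 3t, y = -17 - 4t for integer t.
-7 ≤ 0 + 3t ≤ 78 gives t ∈ [-2, 26], which is 29 values.

29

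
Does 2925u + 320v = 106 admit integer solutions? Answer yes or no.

no

gcd(2925, 320) = 5  (2925 = 9×320 + 45, 320 = 7×45 + 5, 45 = 9×5).
5 does not divide 106 (remainder 1), so no integer solutions.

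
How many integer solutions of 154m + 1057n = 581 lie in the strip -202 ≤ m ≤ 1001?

8

gcd(1057, 154) = 7.
By Bézout, 154*(-48) + 1057*(7) = 7.
Particular solution: (93, -13).
General solution: m = 93 + 151t, n = -13 - 22t for integer t.
-202 ≤ 93 + 151t ≤ 1001 gives t ∈ [-1, 6], which is 8 values.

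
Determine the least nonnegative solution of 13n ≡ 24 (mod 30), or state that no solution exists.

gcd(30, 13) = 1  (30 = 2×13 + 4, 13 = 3×4 + 1, 4 = 4×1).
1 divides 24, so solutions exist.
Back-substituting, 13×(7) + 30×(-3) = 1.
So 13×(7) ≡ 1 (mod 30); multiply by 24: n ≡ 168 (mod 30).
Smallest nonnegative: n = 168 mod 30 = 18.

18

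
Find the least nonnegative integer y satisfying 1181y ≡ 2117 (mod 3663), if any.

gcd(3663, 1181):
  3663 = 3*1181 + 120
  1181 = 9*120 + 101
  120 = 1*101 + 19
  101 = 5*19 + 6
  19 = 3*6 + 1
  6 = 6*1
so gcd(3663, 1181) = 1.
1 divides 2117, so solutions exist.
Back-substitute for Bézout coefficients:
  1 = 19 - 3*6
  ... = 1181*(-580) + 3663*(187)
So 1181*(-580) ≡ 1 (mod 3663); multiply by 2117: y ≡ -1227860 (mod 3663).
Smallest nonnegative: y = -1227860 mod 3663 = 2908.

2908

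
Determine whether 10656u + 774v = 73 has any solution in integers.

gcd(10656, 774) = 18  (10656 = 13×774 + 594, 774 = 1×594 + 180, 594 = 3×180 + 54, 180 = 3×54 + 18, 54 = 3×18).
18 does not divide 73 (remainder 1), so no integer solutions.

no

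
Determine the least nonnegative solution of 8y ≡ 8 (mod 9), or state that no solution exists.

gcd(9, 8) = 1  (9 = 1*8 + 1, 8 = 8*1).
1 divides 8, so solutions exist.
Back-substituting, 8*(-1) + 9*(1) = 1.
So 8*(-1) ≡ 1 (mod 9); multiply by 8: y ≡ -8 (mod 9).
Smallest nonnegative: y = -8 mod 9 = 1.

1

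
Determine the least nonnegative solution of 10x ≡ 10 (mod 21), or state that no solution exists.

gcd(21, 10) = 1.
1 divides 10, so solutions exist.
By Bézout, 10×(-2) + 21×(1) = 1.
So 10×(-2) ≡ 1 (mod 21); multiply by 10: x ≡ -20 (mod 21).
Smallest nonnegative: x = -20 mod 21 = 1.

1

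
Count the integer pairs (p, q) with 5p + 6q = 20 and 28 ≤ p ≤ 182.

26

gcd(6, 5):
  6 = 1*5 + 1
  5 = 5*1
so gcd(6, 5) = 1.
Back-substitute for Bézout coefficients:
  1 = 6 - 1*5
  ... = 5*(-1) + 6*(1)
Scale by 20: particular solution (-20, 20); reduce p mod 6: (4, 0).
General solution: p = 4 + 6t, q = 0 - 5t for integer t.
28 ≤ 4 + 6t ≤ 182 gives t ∈ [4, 29], which is 26 values.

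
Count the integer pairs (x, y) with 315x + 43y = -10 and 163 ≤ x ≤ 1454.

gcd(315, 43) = 1  (315 = 7*43 + 14, 43 = 3*14 + 1, 14 = 14*1).
Back-substituting, 315*(-3) + 43*(22) = 1.
Scale by -10: particular solution (30, -220); reduce x mod 43: (30, -220).
General solution: x = 30 + 43t, y = -220 - 315t for integer t.
163 ≤ 30 + 43t ≤ 1454 gives t ∈ [4, 33], which is 30 values.

30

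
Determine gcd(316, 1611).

1

gcd(1611, 316):
  1611 = 5×316 + 31
  316 = 10×31 + 6
  31 = 5×6 + 1
  6 = 6×1
so gcd(1611, 316) = 1.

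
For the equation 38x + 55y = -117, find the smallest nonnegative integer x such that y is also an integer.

36

gcd(55, 38):
  55 = 1×38 + 17
  38 = 2×17 + 4
  17 = 4×4 + 1
  4 = 4×1
so gcd(55, 38) = 1.
1 divides -117, so solutions exist.
Back-substitute for Bézout coefficients:
  1 = 17 - 4×4
  ... = 38×(-13) + 55×(9)
Scale by -117/1 = -117: (x₀, y₀) = (1521, -1053).
General solution: x = 1521 + 55t, y = -1053 - 38t for integer t.
x ≥ 0: smallest is 1521 mod 55 = 36 (at t = -27), with y = -27.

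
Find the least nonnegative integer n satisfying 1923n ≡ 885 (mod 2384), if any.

gcd(2384, 1923) = 1.
1 divides 885, so solutions exist.
By Bézout, 1923·(-181) + 2384·(146) = 1.
So 1923·(-181) ≡ 1 (mod 2384); multiply by 885: n ≡ -160185 (mod 2384).
Smallest nonnegative: n = -160185 mod 2384 = 1927.

1927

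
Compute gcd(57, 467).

gcd(467, 57):
  467 = 8*57 + 11
  57 = 5*11 + 2
  11 = 5*2 + 1
  2 = 2*1
so gcd(467, 57) = 1.

1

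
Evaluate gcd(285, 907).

1

gcd(907, 285) = 1  (907 = 3·285 + 52, 285 = 5·52 + 25, 52 = 2·25 + 2, 25 = 12·2 + 1, 2 = 2·1).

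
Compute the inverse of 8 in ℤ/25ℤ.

gcd(25, 8) = 1.
By Bézout, 8×(-3) + 25×(1) = 1.
So 8×-3 ≡ 1 (mod 25), and -3 mod 25 = 22.

22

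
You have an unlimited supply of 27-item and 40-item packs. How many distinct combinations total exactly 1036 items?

1

Need nonnegative integers with 27j + 40k = 1036.
gcd(27, 40) = 1, and 27·(3) + 40·(-2) = 1.
So (j₀, k₀) = (3108, -2072); general j = 3108 + 40t, k = -2072 - 27t.
j ≥ 0 ⇒ t ≥ -77; k ≥ 0 ⇒ t ≤ -77. That's 1 value of t.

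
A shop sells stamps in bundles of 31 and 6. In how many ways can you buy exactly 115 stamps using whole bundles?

1

Need nonnegative integers with 31j + 6k = 115.
gcd(31, 6) = 1, and 31·(1) + 6·(-5) = 1.
So (j₀, k₀) = (115, -575); general j = 115 + 6t, k = -575 - 31t.
j ≥ 0 ⇒ t ≥ -19; k ≥ 0 ⇒ t ≤ -19. That's 1 value of t.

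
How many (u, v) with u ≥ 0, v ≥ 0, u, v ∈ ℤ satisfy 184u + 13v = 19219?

8

gcd(184, 13) = 1.
By Bézout, 184·(-6) + 13·(85) = 1.
One solution: (9, 1351).
General: u = 9 + 13t, v = 1351 - 184t.
u ≥ 0 ⇒ t ≥ 0; v ≥ 0 ⇒ t ≤ 7. So t ∈ [0, 7]: 8 solutions.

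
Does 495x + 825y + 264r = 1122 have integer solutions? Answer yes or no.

yes

gcd(825, 495) = 165.
gcd(165, 264) = 33.
33 divides 1122, so integer solutions exist.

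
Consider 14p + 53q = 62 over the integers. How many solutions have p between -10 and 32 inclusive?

1

gcd(53, 14):
  53 = 3·14 + 11
  14 = 1·11 + 3
  11 = 3·3 + 2
  3 = 1·2 + 1
  2 = 2·1
so gcd(53, 14) = 1.
Back-substitute for Bézout coefficients:
  1 = 3 - 1·2
  ... = 14·(19) + 53·(-5)
Scale by 62: particular solution (1178, -310); reduce p mod 53: (12, -2).
General solution: p = 12 + 53t, q = -2 - 14t for integer t.
-10 ≤ 12 + 53t ≤ 32 gives t ∈ [0, 0], which is 1 value.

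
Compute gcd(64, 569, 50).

gcd(569, 64) = 1.
gcd(1, 50) = 1.

1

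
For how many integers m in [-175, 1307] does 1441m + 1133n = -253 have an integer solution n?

15

gcd(1441, 1133):
  1441 = 1*1133 + 308
  1133 = 3*308 + 209
  308 = 1*209 + 99
  209 = 2*99 + 11
  99 = 9*11
so gcd(1441, 1133) = 11.
Back-substitute for Bézout coefficients:
  11 = 209 - 2*99
  ... = 1441*(-11) + 1133*(14)
Scale by -23: particular solution (253, -322); reduce m mod 103: (47, -60).
General solution: m = 47 + 103t, n = -60 - 131t for integer t.
-175 ≤ 47 + 103t ≤ 1307 gives t ∈ [-2, 12], which is 15 values.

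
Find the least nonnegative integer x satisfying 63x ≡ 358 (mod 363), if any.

gcd(363, 63):
  363 = 5×63 + 48
  63 = 1×48 + 15
  48 = 3×15 + 3
  15 = 5×3
so gcd(363, 63) = 3.
3 does not divide 358, so the congruence has no solution.

no solution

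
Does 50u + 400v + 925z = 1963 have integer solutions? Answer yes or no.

gcd(400, 50) = 50  (400 = 8*50).
gcd(50, 925) = 25.
25 does not divide 1963 (remainder 13), so no integer solutions.

no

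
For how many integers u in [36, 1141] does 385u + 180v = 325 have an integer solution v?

31

gcd(385, 180) = 5.
By Bézout, 385·(-7) + 180·(15) = 5.
Particular solution: (13, -26).
General solution: u = 13 + 36t, v = -26 - 77t for integer t.
36 ≤ 13 + 36t ≤ 1141 gives t ∈ [1, 31], which is 31 values.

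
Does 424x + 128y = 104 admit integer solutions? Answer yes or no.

gcd(424, 128) = 8  (424 = 3*128 + 40, 128 = 3*40 + 8, 40 = 5*8).
8 divides 104, so integer solutions exist.

yes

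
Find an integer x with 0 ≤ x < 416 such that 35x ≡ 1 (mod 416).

gcd(416, 35):
  416 = 11·35 + 31
  35 = 1·31 + 4
  31 = 7·4 + 3
  4 = 1·3 + 1
  3 = 3·1
so gcd(416, 35) = 1.
Back-substitute for Bézout coefficients:
  1 = 4 - 1·3
  ... = 35·(107) + 416·(-9)
So 35·107 ≡ 1 (mod 416), and 107 mod 416 = 107.

107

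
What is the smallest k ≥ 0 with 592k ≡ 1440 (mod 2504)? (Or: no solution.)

197

gcd(2504, 592) = 8.
8 divides 1440, so solutions exist.
By Bézout, 592·(55) + 2504·(-13) = 8.
So 592·(55) ≡ 8 (mod 2504); multiply by 180: k ≡ 9900 (mod 313).
Smallest nonnegative: k = 9900 mod 313 = 197.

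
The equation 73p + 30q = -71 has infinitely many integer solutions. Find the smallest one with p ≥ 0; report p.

gcd(73, 30) = 1.
1 divides -71, so solutions exist.
By Bézout, 73×(7) + 30×(-17) = 1.
Scale by -71/1 = -71: (p₀, q₀) = (-497, 1207).
General solution: p = -497 + 30t, q = 1207 - 73t for integer t.
p ≥ 0: smallest is -497 mod 30 = 13 (at t = 17), with q = -34.

13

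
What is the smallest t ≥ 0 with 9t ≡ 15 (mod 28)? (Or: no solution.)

gcd(28, 9) = 1.
1 divides 15, so solutions exist.
By Bézout, 9*(-3) + 28*(1) = 1.
So 9*(-3) ≡ 1 (mod 28); multiply by 15: t ≡ -45 (mod 28).
Smallest nonnegative: t = -45 mod 28 = 11.

11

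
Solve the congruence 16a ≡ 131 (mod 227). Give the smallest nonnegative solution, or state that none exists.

221

gcd(227, 16) = 1  (227 = 14×16 + 3, 16 = 5×3 + 1, 3 = 3×1).
1 divides 131, so solutions exist.
Back-substituting, 16×(71) + 227×(-5) = 1.
So 16×(71) ≡ 1 (mod 227); multiply by 131: a ≡ 9301 (mod 227).
Smallest nonnegative: a = 9301 mod 227 = 221.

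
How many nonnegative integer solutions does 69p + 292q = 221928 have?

gcd(292, 69) = 1  (292 = 4×69 + 16, 69 = 4×16 + 5, 16 = 3×5 + 1, 5 = 5×1).
Back-substituting, 69×(-55) + 292×(13) = 1.
Scale by 221928: one solution is (-12206040, 2885064). Reduce p mod 292: (144, 726).
General: p = 144 + 292t, q = 726 - 69t.
p ≥ 0 ⇒ t ≥ 0; q ≥ 0 ⇒ t ≤ 10. So t ∈ [0, 10]: 11 solutions.

11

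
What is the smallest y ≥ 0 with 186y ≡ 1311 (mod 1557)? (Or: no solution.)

367

gcd(1557, 186):
  1557 = 8×186 + 69
  186 = 2×69 + 48
  69 = 1×48 + 21
  48 = 2×21 + 6
  21 = 3×6 + 3
  6 = 2×3
so gcd(1557, 186) = 3.
3 divides 1311, so solutions exist.
Back-substitute for Bézout coefficients:
  3 = 21 - 3×6
  ... = 186×(-226) + 1557×(27)
So 186×(-226) ≡ 3 (mod 1557); multiply by 437: y ≡ -98762 (mod 519).
Smallest nonnegative: y = -98762 mod 519 = 367.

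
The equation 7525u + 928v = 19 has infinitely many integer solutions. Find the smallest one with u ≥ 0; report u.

gcd(7525, 928):
  7525 = 8·928 + 101
  928 = 9·101 + 19
  101 = 5·19 + 6
  19 = 3·6 + 1
  6 = 6·1
so gcd(7525, 928) = 1.
1 divides 19, so solutions exist.
Back-substitute for Bézout coefficients:
  1 = 19 - 3·6
  ... = 7525·(-147) + 928·(1192)
Scale by 19/1 = 19: (u₀, v₀) = (-2793, 22648).
General solution: u = -2793 + 928t, v = 22648 - 7525t for integer t.
u ≥ 0: smallest is -2793 mod 928 = 919 (at t = 4), with v = -7452.

919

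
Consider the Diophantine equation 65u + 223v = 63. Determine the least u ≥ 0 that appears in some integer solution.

49

gcd(223, 65) = 1  (223 = 3·65 + 28, 65 = 2·28 + 9, 28 = 3·9 + 1, 9 = 9·1).
1 divides 63, so solutions exist.
Back-substituting, 65·(-24) + 223·(7) = 1.
Scale by 63/1 = 63: (u₀, v₀) = (-1512, 441).
General solution: u = -1512 + 223t, v = 441 - 65t for integer t.
u ≥ 0: smallest is -1512 mod 223 = 49 (at t = 7), with v = -14.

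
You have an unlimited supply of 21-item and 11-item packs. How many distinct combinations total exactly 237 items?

1

Need nonnegative integers with 21j + 11k = 237.
gcd(21, 11) = 1, and 21·(-1) + 11·(2) = 1.
So (j₀, k₀) = (-237, 474); general j = -237 + 11t, k = 474 - 21t.
j ≥ 0 ⇒ t ≥ 22; k ≥ 0 ⇒ t ≤ 22. That's 1 value of t.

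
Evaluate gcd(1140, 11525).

5

gcd(11525, 1140):
  11525 = 10*1140 + 125
  1140 = 9*125 + 15
  125 = 8*15 + 5
  15 = 3*5
so gcd(11525, 1140) = 5.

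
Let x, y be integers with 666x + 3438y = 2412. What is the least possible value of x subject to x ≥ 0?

gcd(3438, 666):
  3438 = 5·666 + 108
  666 = 6·108 + 18
  108 = 6·18
so gcd(3438, 666) = 18.
18 divides 2412, so solutions exist.
Back-substitute for Bézout coefficients:
  18 = 666 - 6·108
  ... = 666·(31) + 3438·(-6)
Scale by 2412/18 = 134: (x₀, y₀) = (4154, -804).
General solution: x = 4154 + 191t, y = -804 - 37t for integer t.
x ≥ 0: smallest is 4154 mod 191 = 143 (at t = -21), with y = -27.

143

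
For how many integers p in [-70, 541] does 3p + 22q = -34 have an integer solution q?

28

gcd(22, 3) = 1  (22 = 7*3 + 1, 3 = 3*1).
Back-substituting, 3*(-7) + 22*(1) = 1.
Scale by -34: particular solution (238, -34); reduce p mod 22: (18, -4).
General solution: p = 18 + 22t, q = -4 - 3t for integer t.
-70 ≤ 18 + 22t ≤ 541 gives t ∈ [-4, 23], which is 28 values.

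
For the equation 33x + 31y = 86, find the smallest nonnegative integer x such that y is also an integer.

12

gcd(33, 31) = 1.
1 divides 86, so solutions exist.
By Bézout, 33×(-15) + 31×(16) = 1.
Scale by 86/1 = 86: (x₀, y₀) = (-1290, 1376).
General solution: x = -1290 + 31t, y = 1376 - 33t for integer t.
x ≥ 0: smallest is -1290 mod 31 = 12 (at t = 42), with y = -10.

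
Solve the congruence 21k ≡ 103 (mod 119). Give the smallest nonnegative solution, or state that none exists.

gcd(119, 21) = 7  (119 = 5×21 + 14, 21 = 1×14 + 7, 14 = 2×7).
7 does not divide 103, so the congruence has no solution.

no solution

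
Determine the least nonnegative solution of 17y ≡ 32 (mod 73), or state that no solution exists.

62

gcd(73, 17) = 1.
1 divides 32, so solutions exist.
By Bézout, 17×(-30) + 73×(7) = 1.
So 17×(-30) ≡ 1 (mod 73); multiply by 32: y ≡ -960 (mod 73).
Smallest nonnegative: y = -960 mod 73 = 62.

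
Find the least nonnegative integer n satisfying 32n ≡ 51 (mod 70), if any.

gcd(70, 32) = 2  (70 = 2*32 + 6, 32 = 5*6 + 2, 6 = 3*2).
2 does not divide 51, so the congruence has no solution.

no solution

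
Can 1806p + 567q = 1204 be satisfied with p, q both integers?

gcd(1806, 567) = 21  (1806 = 3×567 + 105, 567 = 5×105 + 42, 105 = 2×42 + 21, 42 = 2×21).
21 does not divide 1204 (remainder 7), so no integer solutions.

no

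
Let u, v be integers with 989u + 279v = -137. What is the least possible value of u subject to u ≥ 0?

56

gcd(989, 279) = 1  (989 = 3*279 + 152, 279 = 1*152 + 127, 152 = 1*127 + 25, 127 = 5*25 + 2, 25 = 12*2 + 1, 2 = 2*1).
1 divides -137, so solutions exist.
Back-substituting, 989*(134) + 279*(-475) = 1.
Scale by -137/1 = -137: (u₀, v₀) = (-18358, 65075).
General solution: u = -18358 + 279t, v = 65075 - 989t for integer t.
u ≥ 0: smallest is -18358 mod 279 = 56 (at t = 66), with v = -199.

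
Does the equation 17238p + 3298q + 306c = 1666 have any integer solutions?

gcd(17238, 3298) = 34  (17238 = 5·3298 + 748, 3298 = 4·748 + 306, 748 = 2·306 + 136, 306 = 2·136 + 34, 136 = 4·34).
gcd(34, 306) = 34.
34 divides 1666, so integer solutions exist.

yes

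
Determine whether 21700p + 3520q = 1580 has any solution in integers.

gcd(21700, 3520) = 20.
20 divides 1580, so integer solutions exist.

yes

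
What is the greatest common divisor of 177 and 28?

1

gcd(177, 28):
  177 = 6*28 + 9
  28 = 3*9 + 1
  9 = 9*1
so gcd(177, 28) = 1.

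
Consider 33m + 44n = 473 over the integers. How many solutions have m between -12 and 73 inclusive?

gcd(44, 33) = 11  (44 = 1·33 + 11, 33 = 3·11).
Back-substituting, 33·(-1) + 44·(1) = 11.
Scale by 43: particular solution (-43, 43); reduce m mod 4: (1, 10).
General solution: m = 1 + 4t, n = 10 - 3t for integer t.
-12 ≤ 1 + 4t ≤ 73 gives t ∈ [-3, 18], which is 22 values.

22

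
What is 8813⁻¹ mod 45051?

gcd(45051, 8813) = 1  (45051 = 5×8813 + 986, 8813 = 8×986 + 925, 986 = 1×925 + 61, 925 = 15×61 + 10, 61 = 6×10 + 1, 10 = 10×1).
Back-substituting, 8813×(-4432) + 45051×(867) = 1.
So 8813×-4432 ≡ 1 (mod 45051), and -4432 mod 45051 = 40619.

40619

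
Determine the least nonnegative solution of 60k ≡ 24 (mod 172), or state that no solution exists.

gcd(172, 60) = 4  (172 = 2×60 + 52, 60 = 1×52 + 8, 52 = 6×8 + 4, 8 = 2×4).
4 divides 24, so solutions exist.
Back-substituting, 60×(-20) + 172×(7) = 4.
So 60×(-20) ≡ 4 (mod 172); multiply by 6: k ≡ -120 (mod 43).
Smallest nonnegative: k = -120 mod 43 = 9.

9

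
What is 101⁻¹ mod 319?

259

gcd(319, 101) = 1.
By Bézout, 101·(-60) + 319·(19) = 1.
So 101·-60 ≡ 1 (mod 319), and -60 mod 319 = 259.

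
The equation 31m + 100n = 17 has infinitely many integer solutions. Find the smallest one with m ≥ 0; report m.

gcd(100, 31) = 1  (100 = 3·31 + 7, 31 = 4·7 + 3, 7 = 2·3 + 1, 3 = 3·1).
1 divides 17, so solutions exist.
Back-substituting, 31·(-29) + 100·(9) = 1.
Scale by 17/1 = 17: (m₀, n₀) = (-493, 153).
General solution: m = -493 + 100t, n = 153 - 31t for integer t.
m ≥ 0: smallest is -493 mod 100 = 7 (at t = 5), with n = -2.

7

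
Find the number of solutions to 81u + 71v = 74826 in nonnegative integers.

gcd(81, 71):
  81 = 1·71 + 10
  71 = 7·10 + 1
  10 = 10·1
so gcd(81, 71) = 1.
Back-substitute for Bézout coefficients:
  1 = 71 - 7·10
  ... = 81·(-7) + 71·(8)
Scale by 74826: one solution is (-523782, 598608). Reduce u mod 71: (56, 990).
General: u = 56 + 71t, v = 990 - 81t.
u ≥ 0 ⇒ t ≥ 0; v ≥ 0 ⇒ t ≤ 12. So t ∈ [0, 12]: 13 solutions.

13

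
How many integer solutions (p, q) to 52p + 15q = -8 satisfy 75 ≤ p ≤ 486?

28

gcd(52, 15) = 1  (52 = 3*15 + 7, 15 = 2*7 + 1, 7 = 7*1).
Back-substituting, 52*(-2) + 15*(7) = 1.
Scale by -8: particular solution (16, -56); reduce p mod 15: (1, -4).
General solution: p = 1 + 15t, q = -4 - 52t for integer t.
75 ≤ 1 + 15t ≤ 486 gives t ∈ [5, 32], which is 28 values.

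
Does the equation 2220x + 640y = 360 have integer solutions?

gcd(2220, 640) = 20  (2220 = 3*640 + 300, 640 = 2*300 + 40, 300 = 7*40 + 20, 40 = 2*20).
20 divides 360, so integer solutions exist.

yes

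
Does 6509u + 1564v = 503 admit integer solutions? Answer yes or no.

gcd(6509, 1564) = 23  (6509 = 4·1564 + 253, 1564 = 6·253 + 46, 253 = 5·46 + 23, 46 = 2·23).
23 does not divide 503 (remainder 20), so no integer solutions.

no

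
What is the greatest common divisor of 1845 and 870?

15

gcd(1845, 870):
  1845 = 2*870 + 105
  870 = 8*105 + 30
  105 = 3*30 + 15
  30 = 2*15
so gcd(1845, 870) = 15.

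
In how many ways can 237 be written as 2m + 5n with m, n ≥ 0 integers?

gcd(5, 2):
  5 = 2×2 + 1
  2 = 2×1
so gcd(5, 2) = 1.
Back-substitute for Bézout coefficients:
  1 = 5 - 2×2
  ... = 2×(-2) + 5×(1)
Scale by 237: one solution is (-474, 237). Reduce m mod 5: (1, 47).
General: m = 1 + 5t, n = 47 - 2t.
m ≥ 0 ⇒ t ≥ 0; n ≥ 0 ⇒ t ≤ 23. So t ∈ [0, 23]: 24 solutions.

24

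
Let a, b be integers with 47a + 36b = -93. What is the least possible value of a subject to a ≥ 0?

gcd(47, 36) = 1.
1 divides -93, so solutions exist.
By Bézout, 47*(-13) + 36*(17) = 1.
Scale by -93/1 = -93: (a₀, b₀) = (1209, -1581).
General solution: a = 1209 + 36t, b = -1581 - 47t for integer t.
a ≥ 0: smallest is 1209 mod 36 = 21 (at t = -33), with b = -30.

21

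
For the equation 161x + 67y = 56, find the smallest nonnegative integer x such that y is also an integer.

gcd(161, 67) = 1.
1 divides 56, so solutions exist.
By Bézout, 161·(5) + 67·(-12) = 1.
Scale by 56/1 = 56: (x₀, y₀) = (280, -672).
General solution: x = 280 + 67t, y = -672 - 161t for integer t.
x ≥ 0: smallest is 280 mod 67 = 12 (at t = -4), with y = -28.

12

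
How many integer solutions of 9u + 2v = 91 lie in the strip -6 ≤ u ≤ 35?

gcd(9, 2):
  9 = 4×2 + 1
  2 = 2×1
so gcd(9, 2) = 1.
Back-substitute for Bézout coefficients:
  1 = 9 - 4×2
  ... = 9×(1) + 2×(-4)
Scale by 91: particular solution (91, -364); reduce u mod 2: (1, 41).
General solution: u = 1 + 2t, v = 41 - 9t for integer t.
-6 ≤ 1 + 2t ≤ 35 gives t ∈ [-3, 17], which is 21 values.

21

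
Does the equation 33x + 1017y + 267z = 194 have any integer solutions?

gcd(1017, 33) = 3  (1017 = 30*33 + 27, 33 = 1*27 + 6, 27 = 4*6 + 3, 6 = 2*3).
gcd(3, 267) = 3.
3 does not divide 194 (remainder 2), so no integer solutions.

no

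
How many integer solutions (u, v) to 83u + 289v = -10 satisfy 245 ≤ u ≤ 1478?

gcd(289, 83) = 1  (289 = 3·83 + 40, 83 = 2·40 + 3, 40 = 13·3 + 1, 3 = 3·1).
Back-substituting, 83·(-94) + 289·(27) = 1.
Scale by -10: particular solution (940, -270); reduce u mod 289: (73, -21).
General solution: u = 73 + 289t, v = -21 - 83t for integer t.
245 ≤ 73 + 289t ≤ 1478 gives t ∈ [1, 4], which is 4 values.

4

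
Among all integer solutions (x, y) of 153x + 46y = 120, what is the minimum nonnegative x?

8

gcd(153, 46) = 1  (153 = 3·46 + 15, 46 = 3·15 + 1, 15 = 15·1).
1 divides 120, so solutions exist.
Back-substituting, 153·(-3) + 46·(10) = 1.
Scale by 120/1 = 120: (x₀, y₀) = (-360, 1200).
General solution: x = -360 + 46t, y = 1200 - 153t for integer t.
x ≥ 0: smallest is -360 mod 46 = 8 (at t = 8), with y = -24.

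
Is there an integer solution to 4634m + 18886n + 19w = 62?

gcd(18886, 4634):
  18886 = 4×4634 + 350
  4634 = 13×350 + 84
  350 = 4×84 + 14
  84 = 6×14
so gcd(18886, 4634) = 14.
gcd(14, 19) = 1.
1 divides 62, so integer solutions exist.

yes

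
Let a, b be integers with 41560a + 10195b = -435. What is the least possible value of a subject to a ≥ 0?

1215

gcd(41560, 10195):
  41560 = 4·10195 + 780
  10195 = 13·780 + 55
  780 = 14·55 + 10
  55 = 5·10 + 5
  10 = 2·5
so gcd(41560, 10195) = 5.
5 divides -435, so solutions exist.
Back-substitute for Bézout coefficients:
  5 = 55 - 5·10
  ... = 41560·(-928) + 10195·(3783)
Scale by -435/5 = -87: (a₀, b₀) = (80736, -329121).
General solution: a = 80736 + 2039t, b = -329121 - 8312t for integer t.
a ≥ 0: smallest is 80736 mod 2039 = 1215 (at t = -39), with b = -4953.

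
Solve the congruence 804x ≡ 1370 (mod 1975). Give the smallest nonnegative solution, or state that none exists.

gcd(1975, 804):
  1975 = 2·804 + 367
  804 = 2·367 + 70
  367 = 5·70 + 17
  70 = 4·17 + 2
  17 = 8·2 + 1
  2 = 2·1
so gcd(1975, 804) = 1.
1 divides 1370, so solutions exist.
Back-substitute for Bézout coefficients:
  1 = 17 - 8·2
  ... = 804·(-931) + 1975·(379)
So 804·(-931) ≡ 1 (mod 1975); multiply by 1370: x ≡ -1275470 (mod 1975).
Smallest nonnegative: x = -1275470 mod 1975 = 380.

380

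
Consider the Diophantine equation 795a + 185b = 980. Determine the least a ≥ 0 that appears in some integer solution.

gcd(795, 185):
  795 = 4*185 + 55
  185 = 3*55 + 20
  55 = 2*20 + 15
  20 = 1*15 + 5
  15 = 3*5
so gcd(795, 185) = 5.
5 divides 980, so solutions exist.
Back-substitute for Bézout coefficients:
  5 = 20 - 1*15
  ... = 795*(-10) + 185*(43)
Scale by 980/5 = 196: (a₀, b₀) = (-1960, 8428).
General solution: a = -1960 + 37t, b = 8428 - 159t for integer t.
a ≥ 0: smallest is -1960 mod 37 = 1 (at t = 53), with b = 1.

1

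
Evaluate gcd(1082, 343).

gcd(1082, 343) = 1  (1082 = 3*343 + 53, 343 = 6*53 + 25, 53 = 2*25 + 3, 25 = 8*3 + 1, 3 = 3*1).

1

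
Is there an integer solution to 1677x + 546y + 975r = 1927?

gcd(1677, 546):
  1677 = 3*546 + 39
  546 = 14*39
so gcd(1677, 546) = 39.
gcd(39, 975) = 39.
39 does not divide 1927 (remainder 16), so no integer solutions.

no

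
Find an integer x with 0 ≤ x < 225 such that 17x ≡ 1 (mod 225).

gcd(225, 17) = 1.
By Bézout, 17×(53) + 225×(-4) = 1.
So 17×53 ≡ 1 (mod 225), and 53 mod 225 = 53.

53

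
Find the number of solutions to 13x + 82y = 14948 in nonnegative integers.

14

gcd(82, 13) = 1  (82 = 6×13 + 4, 13 = 3×4 + 1, 4 = 4×1).
Back-substituting, 13×(19) + 82×(-3) = 1.
Scale by 14948: one solution is (284012, -44844). Reduce x mod 82: (46, 175).
General: x = 46 + 82t, y = 175 - 13t.
x ≥ 0 ⇒ t ≥ 0; y ≥ 0 ⇒ t ≤ 13. So t ∈ [0, 13]: 14 solutions.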